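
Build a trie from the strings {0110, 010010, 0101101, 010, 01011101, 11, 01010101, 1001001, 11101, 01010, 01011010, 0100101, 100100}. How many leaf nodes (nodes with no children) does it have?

7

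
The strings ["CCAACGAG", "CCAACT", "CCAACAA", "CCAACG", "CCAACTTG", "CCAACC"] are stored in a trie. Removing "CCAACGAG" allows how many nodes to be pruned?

A node on "CCAACGAG"'s path can go only if nothing else ends at it or branches off below it.
The suffix "AG" (2 nodes) is used only by "CCAACGAG"; "CCAACG" is itself a stored word, so pruning stops there.
Nodes removed: 2

2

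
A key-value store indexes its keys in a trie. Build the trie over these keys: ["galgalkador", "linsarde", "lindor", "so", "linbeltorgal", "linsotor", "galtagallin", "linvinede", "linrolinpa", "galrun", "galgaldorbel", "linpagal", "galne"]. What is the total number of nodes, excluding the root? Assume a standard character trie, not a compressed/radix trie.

For each word, the new-node count is its length minus the longest prefix already in the trie:
  "galgalkador" → 11 new (g, a, l, g, a, l, k, a, d, o, r)
  "linsarde" → 8 new (l, i, n, s, a, r, d, e)
  "lindor" → prefix "lin" already present; 3 new (d, o, r)
  "so" → 2 new (s, o)
  "linbeltorgal" → prefix "lin" already present; 9 new (b, e, l, t, o, r, g, a, l)
  "linsotor" → prefix "lins" already present; 4 new (o, t, o, r)
  "galtagallin" → prefix "gal" already present; 8 new (t, a, g, a, l, l, i, n)
  "linvinede" → prefix "lin" already present; 6 new (v, i, n, e, d, e)
  "linrolinpa" → prefix "lin" already present; 7 new (r, o, l, i, n, p, a)
  "galrun" → prefix "gal" already present; 3 new (r, u, n)
  "galgaldorbel" → prefix "galgal" already present; 6 new (d, o, r, b, e, l)
  "linpagal" → prefix "lin" already present; 5 new (p, a, g, a, l)
  "galne" → prefix "gal" already present; 2 new (n, e)
Total nodes = 11 + 8 + 3 + 2 + 9 + 4 + 8 + 6 + 7 + 3 + 6 + 5 + 2 = 74

74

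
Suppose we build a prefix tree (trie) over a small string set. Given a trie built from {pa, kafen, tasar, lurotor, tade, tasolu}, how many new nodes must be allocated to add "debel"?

5

No existing word starts with "d", so every character of "debel" needs a new node.
5 − 0 = 5 new nodes.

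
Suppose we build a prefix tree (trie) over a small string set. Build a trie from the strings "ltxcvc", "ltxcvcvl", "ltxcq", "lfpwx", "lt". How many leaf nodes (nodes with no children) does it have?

3

A leaf is a node with no children — equivalently, the end of a word that is not a proper prefix of any other stored word.
Those words: "lfpwx", "ltxcq", "ltxcvcvl"
Leaf count: 3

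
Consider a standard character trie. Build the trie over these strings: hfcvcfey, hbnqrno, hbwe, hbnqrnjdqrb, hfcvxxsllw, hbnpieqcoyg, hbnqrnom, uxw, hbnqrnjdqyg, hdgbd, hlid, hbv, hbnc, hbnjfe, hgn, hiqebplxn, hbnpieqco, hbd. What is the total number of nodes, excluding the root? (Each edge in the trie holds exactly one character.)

64

Insert word by word; a character creates a node only if that edge doesn't already exist:
  "hfcvcfey" → 8 new (h, f, c, v, c, f, e, y)
  "hbnqrno" → prefix "h" already present; 6 new (b, n, q, r, n, o)
  "hbwe" → prefix "hb" already present; 2 new (w, e)
  "hbnqrnjdqrb" → prefix "hbnqrn" already present; 5 new (j, d, q, r, b)
  "hfcvxxsllw" → prefix "hfcv" already present; 6 new (x, x, s, l, l, w)
  "hbnpieqcoyg" → prefix "hbn" already present; 8 new (p, i, e, q, c, o, y, g)
  "hbnqrnom" → prefix "hbnqrno" already present; 1 new (m)
  "uxw" → 3 new (u, x, w)
  "hbnqrnjdqyg" → prefix "hbnqrnjdq" already present; 2 new (y, g)
  "hdgbd" → prefix "h" already present; 4 new (d, g, b, d)
  "hlid" → prefix "h" already present; 3 new (l, i, d)
  "hbv" → prefix "hb" already present; 1 new (v)
  "hbnc" → prefix "hbn" already present; 1 new (c)
  "hbnjfe" → prefix "hbn" already present; 3 new (j, f, e)
  "hgn" → prefix "h" already present; 2 new (g, n)
  "hiqebplxn" → prefix "h" already present; 8 new (i, q, e, b, p, l, x, n)
  "hbnpieqco" → prefix "hbnpieqco" already present; 0 new (none)
  "hbd" → prefix "hb" already present; 1 new (d)
Total nodes = 8 + 6 + 2 + 5 + 6 + 8 + 1 + 3 + 2 + 4 + 3 + 1 + 1 + 3 + 2 + 8 + 0 + 1 = 64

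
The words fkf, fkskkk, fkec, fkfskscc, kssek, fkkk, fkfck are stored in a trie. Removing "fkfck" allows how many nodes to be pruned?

2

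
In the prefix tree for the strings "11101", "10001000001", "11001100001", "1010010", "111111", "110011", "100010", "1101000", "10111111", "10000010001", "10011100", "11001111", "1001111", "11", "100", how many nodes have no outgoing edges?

A leaf is a node with no children — equivalently, the end of a word that is not a proper prefix of any other stored word.
Those words: "10000010001", "10001000001", "10011100", "1001111", "1010010", "10111111", "11001100001", "11001111", "1101000", "11101", "111111"
Leaf count: 11

11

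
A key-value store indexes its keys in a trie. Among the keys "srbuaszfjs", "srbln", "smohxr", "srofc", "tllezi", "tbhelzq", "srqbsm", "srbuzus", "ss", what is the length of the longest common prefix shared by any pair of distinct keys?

Look for the deepest trie node that still has at least two words in its subtree.
"srbuaszfjs" and "srbuzus" agree on "srbu" (4 characters) before diverging; nothing deeper is shared.
Longest shared-prefix length: 4

4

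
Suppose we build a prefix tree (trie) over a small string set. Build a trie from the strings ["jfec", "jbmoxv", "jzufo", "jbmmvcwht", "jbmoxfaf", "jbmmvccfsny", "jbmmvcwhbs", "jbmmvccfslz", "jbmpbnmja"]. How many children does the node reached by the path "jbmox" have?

2

The children of the "jbmox" node are the distinct next characters among strings starting with "jbmox".
Characters that immediately follow "jbmox" among the stored strings: {f, v}.
That node has 2 child edges.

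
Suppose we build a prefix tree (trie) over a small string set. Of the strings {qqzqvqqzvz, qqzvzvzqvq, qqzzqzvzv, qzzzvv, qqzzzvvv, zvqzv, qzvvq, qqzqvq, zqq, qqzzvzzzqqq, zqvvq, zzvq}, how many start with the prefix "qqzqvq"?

Filter for entries beginning with "qqzqvq":
Matches: "qqzqvq", "qqzqvqqzvz"
Count: 2

2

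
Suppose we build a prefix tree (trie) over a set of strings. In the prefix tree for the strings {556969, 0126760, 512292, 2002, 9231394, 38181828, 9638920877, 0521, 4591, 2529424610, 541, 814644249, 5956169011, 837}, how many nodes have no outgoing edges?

Leaves are exactly the stored words that no other stored word extends.
Those words: "0126760", "0521", "2002", "2529424610", "38181828", "4591", "512292", "541", "556969", "5956169011", "814644249", "837", "9231394", "9638920877"
Leaf count: 14

14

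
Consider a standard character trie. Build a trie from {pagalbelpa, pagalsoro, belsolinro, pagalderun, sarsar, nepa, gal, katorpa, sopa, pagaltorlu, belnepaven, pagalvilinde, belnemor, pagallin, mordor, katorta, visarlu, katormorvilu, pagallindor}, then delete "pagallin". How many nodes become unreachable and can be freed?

After clearing the end-marker at "pagallin", prune upward until reaching a node still needed by another word.
Every node on "pagallin" is still needed (e.g. by "pagallindor"), so nothing is freed.
Nodes removed: 0

0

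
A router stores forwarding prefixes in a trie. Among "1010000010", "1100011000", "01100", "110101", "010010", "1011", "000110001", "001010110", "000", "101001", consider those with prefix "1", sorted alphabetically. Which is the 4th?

1100011000

Words with prefix "1", in lexicographic order: "1010000010", "101001", "1011", "1100011000", "110101"
Position 4: 1100011000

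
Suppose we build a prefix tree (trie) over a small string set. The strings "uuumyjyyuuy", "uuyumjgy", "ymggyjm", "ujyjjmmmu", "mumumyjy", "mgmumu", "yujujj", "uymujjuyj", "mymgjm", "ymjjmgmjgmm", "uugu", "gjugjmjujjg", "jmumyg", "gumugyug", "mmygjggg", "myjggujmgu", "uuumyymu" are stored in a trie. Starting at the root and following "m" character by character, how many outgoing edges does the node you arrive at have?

4

Follow the path "m" to its node, then look at its outgoing edges.
Characters that immediately follow "m" among the stored strings: {g, m, u, y}.
That node has 4 child edges.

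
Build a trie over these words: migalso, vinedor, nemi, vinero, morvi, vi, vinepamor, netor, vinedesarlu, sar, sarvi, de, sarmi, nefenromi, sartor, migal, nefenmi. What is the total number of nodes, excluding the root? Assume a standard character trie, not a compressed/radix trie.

59

Count nodes per top-level branch (shared prefixes stored once):
  'd'-branch (de): 2 nodes
  'm'-branch (migal, migalso, morvi): 11 nodes
  'n'-branch (nefenmi, nefenromi, nemi, netor): 16 nodes
  's'-branch (sar, sarmi, sartor, sarvi): 10 nodes
  'v'-branch (vi, vinedesarlu, vinedor, vinepamor, vinero): 20 nodes
Sum: 59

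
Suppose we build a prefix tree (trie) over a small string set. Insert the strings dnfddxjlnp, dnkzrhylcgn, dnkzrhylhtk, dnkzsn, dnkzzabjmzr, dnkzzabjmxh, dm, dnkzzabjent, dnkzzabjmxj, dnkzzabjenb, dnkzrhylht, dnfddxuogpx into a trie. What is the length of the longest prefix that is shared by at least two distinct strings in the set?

Equivalently: take the maximum, over all pairs, of their longest common prefix length.
"dnkzrhylht" and "dnkzrhylhtk" agree on "dnkzrhylht" (10 characters) before diverging; nothing deeper is shared.
Longest shared-prefix length: 10

10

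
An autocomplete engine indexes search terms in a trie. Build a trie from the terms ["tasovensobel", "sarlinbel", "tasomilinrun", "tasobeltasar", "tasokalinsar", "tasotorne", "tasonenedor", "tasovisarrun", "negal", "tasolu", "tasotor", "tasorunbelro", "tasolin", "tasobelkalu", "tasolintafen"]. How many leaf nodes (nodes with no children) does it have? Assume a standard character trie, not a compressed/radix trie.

Leaves are exactly the stored words that no other stored word extends.
Those words: "negal", "sarlinbel", "tasobelkalu", "tasobeltasar", "tasokalinsar", "tasolintafen", "tasolu", "tasomilinrun", "tasonenedor", "tasorunbelro", "tasotorne", "tasovensobel", "tasovisarrun"
Leaf count: 13

13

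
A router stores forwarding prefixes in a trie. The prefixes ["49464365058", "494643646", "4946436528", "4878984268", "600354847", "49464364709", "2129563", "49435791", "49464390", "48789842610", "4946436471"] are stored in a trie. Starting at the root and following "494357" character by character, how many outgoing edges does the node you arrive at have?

The children of the "494357" node are the distinct next characters among strings starting with "494357".
Characters that immediately follow "494357" among the stored strings: {9}.
That node has 1 child edge.

1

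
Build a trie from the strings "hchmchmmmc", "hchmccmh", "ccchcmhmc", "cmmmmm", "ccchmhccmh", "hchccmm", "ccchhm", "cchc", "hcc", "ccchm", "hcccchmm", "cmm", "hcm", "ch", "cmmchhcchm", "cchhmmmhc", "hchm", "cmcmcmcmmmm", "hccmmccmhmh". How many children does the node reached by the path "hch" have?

2

The children of the "hch" node are the distinct next characters among strings starting with "hch".
Characters that immediately follow "hch" among the stored strings: {c, m}.
That node has 2 child edges.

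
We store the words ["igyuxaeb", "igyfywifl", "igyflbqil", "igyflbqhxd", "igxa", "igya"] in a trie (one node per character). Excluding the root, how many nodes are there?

Trie structure (* marks end of a word):
(root)
└─ i
   └─ g
      ├─ x
      │  └─ a *
      └─ y
         ├─ a *
         ├─ f
         │  ├─ l
         │  │  └─ b
         │  │     └─ q
         │  │        ├─ h
         │  │        │  └─ x
         │  │        │     └─ d *
         │  │        └─ i
         │  │           └─ l *
         │  └─ y
         │     └─ w
         │        └─ i
         │           └─ f
         │              └─ l *
         └─ u
            └─ x
               └─ a
                  └─ e
                     └─ b *
Counting every labelled node above: 25.

25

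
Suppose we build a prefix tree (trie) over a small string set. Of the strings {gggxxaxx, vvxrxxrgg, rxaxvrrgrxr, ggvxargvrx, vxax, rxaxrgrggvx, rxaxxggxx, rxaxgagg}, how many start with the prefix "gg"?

2

Traverse to the node for "gg", then collect every word in that subtree.
Matches: "gggxxaxx", "ggvxargvrx"
Count: 2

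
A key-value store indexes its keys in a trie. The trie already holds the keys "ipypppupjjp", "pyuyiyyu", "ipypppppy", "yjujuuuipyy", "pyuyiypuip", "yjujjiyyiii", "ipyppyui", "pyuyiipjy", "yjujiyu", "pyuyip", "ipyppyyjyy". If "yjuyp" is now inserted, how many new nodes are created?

"yju" is already a path in the trie; the remaining "yp" must be added.
Each of the 2 remaining characters creates one node.

2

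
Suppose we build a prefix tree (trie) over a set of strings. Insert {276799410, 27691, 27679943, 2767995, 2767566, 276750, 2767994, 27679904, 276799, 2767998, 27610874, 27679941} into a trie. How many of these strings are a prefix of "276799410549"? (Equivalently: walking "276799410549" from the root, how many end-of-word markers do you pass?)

4

Check each prefix of "276799410549" against the stored set — each match is an end-marker on the path.
Prefixes of the query that are stored words: "276799", "2767994", "27679941", "276799410"
Count: 4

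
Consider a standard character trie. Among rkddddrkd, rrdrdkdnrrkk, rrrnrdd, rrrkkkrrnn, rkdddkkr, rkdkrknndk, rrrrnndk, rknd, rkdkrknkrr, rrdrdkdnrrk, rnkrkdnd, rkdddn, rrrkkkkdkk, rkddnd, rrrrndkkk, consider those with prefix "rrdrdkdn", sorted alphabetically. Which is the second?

DFS of the "rrdrdkdn" subtree visits, in order: "rrdrdkdnrrk", "rrdrdkdnrrkk"
The 2nd is rrdrdkdnrrkk.

rrdrdkdnrrkk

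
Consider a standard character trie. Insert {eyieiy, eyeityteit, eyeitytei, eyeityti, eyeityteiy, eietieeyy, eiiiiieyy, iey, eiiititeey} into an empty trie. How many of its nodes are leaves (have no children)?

8

Leaves are exactly the stored words that no other stored word extends.
Those words: "eietieeyy", "eiiiiieyy", "eiiititeey", "eyeityteit", "eyeityteiy", "eyeityti", "eyieiy", "iey"
Leaf count: 8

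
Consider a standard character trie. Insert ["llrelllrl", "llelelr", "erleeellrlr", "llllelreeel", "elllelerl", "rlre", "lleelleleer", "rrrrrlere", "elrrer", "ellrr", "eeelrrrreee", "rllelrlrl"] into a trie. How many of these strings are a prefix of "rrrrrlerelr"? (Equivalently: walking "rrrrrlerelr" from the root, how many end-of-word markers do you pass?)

1

Traverse "rrrrrlerelr" character by character; count nodes along the way that are marked as word ends.
Prefixes of the query that are stored words: "rrrrrlere"
Count: 1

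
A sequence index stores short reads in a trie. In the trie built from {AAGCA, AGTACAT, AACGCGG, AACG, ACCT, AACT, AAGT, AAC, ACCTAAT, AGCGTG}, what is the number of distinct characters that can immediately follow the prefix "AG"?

2

Walk "AG" from the root, arriving at one node.
Distinct next characters after "AG": C, T.
That node has 2 child edges.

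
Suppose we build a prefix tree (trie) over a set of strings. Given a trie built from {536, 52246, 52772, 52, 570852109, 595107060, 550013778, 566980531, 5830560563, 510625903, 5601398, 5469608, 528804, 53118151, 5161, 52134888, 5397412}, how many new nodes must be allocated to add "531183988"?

4

Walking "531183988" from the root, the first 5 characters ("53118") follow existing edges; "3" is the first miss.
New nodes needed: |"531183988"| − 5 = 9 − 5 = 4.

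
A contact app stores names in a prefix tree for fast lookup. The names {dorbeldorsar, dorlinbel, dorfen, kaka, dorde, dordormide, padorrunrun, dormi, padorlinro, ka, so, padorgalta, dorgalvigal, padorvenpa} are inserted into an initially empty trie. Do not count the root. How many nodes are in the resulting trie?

Trace insertions, counting only characters that open a new branch:
  "dorbeldorsar" → 12 new (d, o, r, b, e, l, d, o, r, s, a, r)
  "dorlinbel" → prefix "dor" already present; 6 new (l, i, n, b, e, l)
  "dorfen" → prefix "dor" already present; 3 new (f, e, n)
  "kaka" → 4 new (k, a, k, a)
  "dorde" → prefix "dor" already present; 2 new (d, e)
  "dordormide" → prefix "dord" already present; 6 new (o, r, m, i, d, e)
  "padorrunrun" → 11 new (p, a, d, o, r, r, u, n, r, u, n)
  "dormi" → prefix "dor" already present; 2 new (m, i)
  "padorlinro" → prefix "pador" already present; 5 new (l, i, n, r, o)
  "ka" → prefix "ka" already present; 0 new (none)
  "so" → 2 new (s, o)
  "padorgalta" → prefix "pador" already present; 5 new (g, a, l, t, a)
  "dorgalvigal" → prefix "dor" already present; 8 new (g, a, l, v, i, g, a, l)
  "padorvenpa" → prefix "pador" already present; 5 new (v, e, n, p, a)
Total nodes = 12 + 6 + 3 + 4 + 2 + 6 + 11 + 2 + 5 + 0 + 2 + 5 + 8 + 5 = 71

71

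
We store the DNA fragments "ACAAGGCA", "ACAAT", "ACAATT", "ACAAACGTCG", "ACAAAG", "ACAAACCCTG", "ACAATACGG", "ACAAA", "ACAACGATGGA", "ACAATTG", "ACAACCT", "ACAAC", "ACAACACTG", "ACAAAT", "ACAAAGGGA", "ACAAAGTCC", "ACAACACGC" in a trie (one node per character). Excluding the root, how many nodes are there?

48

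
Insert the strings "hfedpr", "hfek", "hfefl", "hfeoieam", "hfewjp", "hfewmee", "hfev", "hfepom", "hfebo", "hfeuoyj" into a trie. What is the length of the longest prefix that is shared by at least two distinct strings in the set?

4

The deepest shared node is where two words last agree before diverging.
"hfewjp" and "hfewmee" agree on "hfew" (4 characters) before diverging; nothing deeper is shared.
Longest shared-prefix length: 4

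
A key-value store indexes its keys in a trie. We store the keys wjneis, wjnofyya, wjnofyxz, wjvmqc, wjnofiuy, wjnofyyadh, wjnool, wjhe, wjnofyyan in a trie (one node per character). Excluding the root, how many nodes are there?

Insert word by word; a character creates a node only if that edge doesn't already exist:
  "wjneis" → 6 new (w, j, n, e, i, s)
  "wjnofyya" → prefix "wjn" already present; 5 new (o, f, y, y, a)
  "wjnofyxz" → prefix "wjnofy" already present; 2 new (x, z)
  "wjvmqc" → prefix "wj" already present; 4 new (v, m, q, c)
  "wjnofiuy" → prefix "wjnof" already present; 3 new (i, u, y)
  "wjnofyyadh" → prefix "wjnofyya" already present; 2 new (d, h)
  "wjnool" → prefix "wjno" already present; 2 new (o, l)
  "wjhe" → prefix "wj" already present; 2 new (h, e)
  "wjnofyyan" → prefix "wjnofyya" already present; 1 new (n)
Total nodes = 6 + 5 + 2 + 4 + 3 + 2 + 2 + 2 + 1 = 27

27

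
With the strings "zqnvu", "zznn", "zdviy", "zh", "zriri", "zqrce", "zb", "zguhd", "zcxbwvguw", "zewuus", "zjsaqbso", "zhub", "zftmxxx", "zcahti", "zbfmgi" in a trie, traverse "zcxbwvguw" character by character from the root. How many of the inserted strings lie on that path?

1

Traverse "zcxbwvguw" character by character; count nodes along the way that are marked as word ends.
Prefixes of the query that are stored words: "zcxbwvguw"
Count: 1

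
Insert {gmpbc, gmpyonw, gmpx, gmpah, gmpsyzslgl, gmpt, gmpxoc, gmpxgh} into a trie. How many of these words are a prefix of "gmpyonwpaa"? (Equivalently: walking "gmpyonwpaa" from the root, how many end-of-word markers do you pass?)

Traverse "gmpyonwpaa" character by character; count nodes along the way that are marked as word ends.
Prefixes of the query that are stored words: "gmpyonw"
Count: 1

1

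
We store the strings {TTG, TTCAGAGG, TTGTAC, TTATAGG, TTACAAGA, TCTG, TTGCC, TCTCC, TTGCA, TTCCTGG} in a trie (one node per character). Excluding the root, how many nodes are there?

34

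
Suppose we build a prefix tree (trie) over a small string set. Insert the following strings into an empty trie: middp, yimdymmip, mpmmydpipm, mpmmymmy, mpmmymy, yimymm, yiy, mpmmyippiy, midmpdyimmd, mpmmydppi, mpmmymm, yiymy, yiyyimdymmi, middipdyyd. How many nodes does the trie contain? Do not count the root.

62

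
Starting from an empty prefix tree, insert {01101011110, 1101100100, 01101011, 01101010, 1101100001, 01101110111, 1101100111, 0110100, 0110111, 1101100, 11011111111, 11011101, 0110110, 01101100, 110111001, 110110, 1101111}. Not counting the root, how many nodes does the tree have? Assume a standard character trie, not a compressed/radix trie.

46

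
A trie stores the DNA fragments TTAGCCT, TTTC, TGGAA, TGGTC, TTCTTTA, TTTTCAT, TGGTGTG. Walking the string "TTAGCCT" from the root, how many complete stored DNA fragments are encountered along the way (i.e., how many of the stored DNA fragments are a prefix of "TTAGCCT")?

1

Traverse "TTAGCCT" character by character; count nodes along the way that are marked as word ends.
Prefixes of the query that are stored words: "TTAGCCT"
Count: 1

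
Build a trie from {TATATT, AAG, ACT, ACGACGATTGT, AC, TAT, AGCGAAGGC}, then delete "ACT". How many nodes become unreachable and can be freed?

1

After clearing the end-marker at "ACT", prune upward until reaching a node still needed by another word.
The suffix "T" (1 node) is used only by "ACT"; the node for "AC" still has the child "G", so pruning stops there.
Nodes removed: 1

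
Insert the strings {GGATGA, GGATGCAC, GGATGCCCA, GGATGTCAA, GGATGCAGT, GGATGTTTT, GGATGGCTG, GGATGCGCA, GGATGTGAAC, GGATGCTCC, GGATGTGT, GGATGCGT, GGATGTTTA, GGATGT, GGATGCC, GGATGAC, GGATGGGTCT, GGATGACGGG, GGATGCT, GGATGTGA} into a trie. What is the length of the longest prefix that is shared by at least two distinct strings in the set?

8

Equivalently: take the maximum, over all pairs, of their longest common prefix length.
"GGATGTGA" and "GGATGTGAAC" agree on "GGATGTGA" (8 characters) before diverging; nothing deeper is shared.
Longest shared-prefix length: 8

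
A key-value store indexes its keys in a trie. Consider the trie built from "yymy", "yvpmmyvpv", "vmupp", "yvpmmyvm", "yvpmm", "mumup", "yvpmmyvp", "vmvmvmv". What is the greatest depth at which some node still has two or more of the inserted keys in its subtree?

8

Equivalently: take the maximum, over all pairs, of their longest common prefix length.
e.g. "yvpmmyvp" and "yvpmmyvpv" share the prefix "yvpmmyvp" of length 8; no pair shares a longer one.
Longest shared-prefix length: 8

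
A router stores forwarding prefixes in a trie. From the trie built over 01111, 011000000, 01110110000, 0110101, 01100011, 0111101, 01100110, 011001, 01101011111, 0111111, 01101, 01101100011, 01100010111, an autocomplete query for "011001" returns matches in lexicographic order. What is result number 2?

DFS of the "011001" subtree visits, in order: "011001", "01100110"
Position 2: 01100110

01100110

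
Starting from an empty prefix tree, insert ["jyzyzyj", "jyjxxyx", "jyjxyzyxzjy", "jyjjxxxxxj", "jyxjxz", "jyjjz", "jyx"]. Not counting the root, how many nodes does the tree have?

31

For each word, the new-node count is its length minus the longest prefix already in the trie:
  "jyzyzyj" → 7 new (j, y, z, y, z, y, j)
  "jyjxxyx" → prefix "jy" already present; 5 new (j, x, x, y, x)
  "jyjxyzyxzjy" → prefix "jyjx" already present; 7 new (y, z, y, x, z, j, y)
  "jyjjxxxxxj" → prefix "jyj" already present; 7 new (j, x, x, x, x, x, j)
  "jyxjxz" → prefix "jy" already present; 4 new (x, j, x, z)
  "jyjjz" → prefix "jyjj" already present; 1 new (z)
  "jyx" → prefix "jyx" already present; 0 new (none)
Total nodes = 7 + 5 + 7 + 7 + 4 + 1 + 0 = 31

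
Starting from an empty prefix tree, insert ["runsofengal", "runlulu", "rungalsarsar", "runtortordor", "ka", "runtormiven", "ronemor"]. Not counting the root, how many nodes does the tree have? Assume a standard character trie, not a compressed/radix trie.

For each word, the new-node count is its length minus the longest prefix already in the trie:
  "runsofengal" → 11 new (r, u, n, s, o, f, e, n, g, a, l)
  "runlulu" → prefix "run" already present; 4 new (l, u, l, u)
  "rungalsarsar" → prefix "run" already present; 9 new (g, a, l, s, a, r, s, a, r)
  "runtortordor" → prefix "run" already present; 9 new (t, o, r, t, o, r, d, o, r)
  "ka" → 2 new (k, a)
  "runtormiven" → prefix "runtor" already present; 5 new (m, i, v, e, n)
  "ronemor" → prefix "r" already present; 6 new (o, n, e, m, o, r)
Total nodes = 11 + 4 + 9 + 9 + 2 + 5 + 6 = 46

46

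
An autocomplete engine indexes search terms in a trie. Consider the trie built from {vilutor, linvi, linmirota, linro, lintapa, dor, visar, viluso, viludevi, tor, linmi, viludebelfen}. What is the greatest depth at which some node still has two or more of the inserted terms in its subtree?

The deepest shared node is where two words last agree before diverging.
"viludebelfen" and "viludevi" agree on "vilude" (6 characters) before diverging; nothing deeper is shared.
Longest shared-prefix length: 6

6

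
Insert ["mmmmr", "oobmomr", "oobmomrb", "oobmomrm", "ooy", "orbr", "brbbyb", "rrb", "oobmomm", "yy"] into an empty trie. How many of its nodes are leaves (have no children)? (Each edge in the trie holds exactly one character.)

A leaf is a node with no children — equivalently, the end of a word that is not a proper prefix of any other stored word.
Those words: "brbbyb", "mmmmr", "oobmomm", "oobmomrb", "oobmomrm", "ooy", "orbr", "rrb", "yy"
Leaf count: 9

9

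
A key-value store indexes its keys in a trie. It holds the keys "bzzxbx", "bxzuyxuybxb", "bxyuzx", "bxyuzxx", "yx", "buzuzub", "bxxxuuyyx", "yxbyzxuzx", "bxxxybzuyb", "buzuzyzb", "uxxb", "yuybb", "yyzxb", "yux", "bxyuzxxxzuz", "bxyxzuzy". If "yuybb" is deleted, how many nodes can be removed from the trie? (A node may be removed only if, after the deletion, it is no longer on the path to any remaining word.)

A node on "yuybb"'s path can go only if nothing else ends at it or branches off below it.
The suffix "ybb" (3 nodes) is used only by "yuybb"; the node for "yu" still has the child "x", so pruning stops there.
Nodes removed: 3

3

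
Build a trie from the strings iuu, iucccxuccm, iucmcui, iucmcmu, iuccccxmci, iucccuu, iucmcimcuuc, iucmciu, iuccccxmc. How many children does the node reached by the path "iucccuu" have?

Follow the path "iucccuu" to its node, then look at its outgoing edges.
No stored string extends past "iucccuu".
That node has 0 child edges.

0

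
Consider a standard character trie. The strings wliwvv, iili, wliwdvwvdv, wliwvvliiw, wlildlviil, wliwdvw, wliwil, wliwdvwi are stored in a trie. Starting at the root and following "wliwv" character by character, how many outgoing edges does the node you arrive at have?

Walk "wliwv" from the root, arriving at one node.
Distinct next characters after "wliwv": v.
That node has 1 child edge.

1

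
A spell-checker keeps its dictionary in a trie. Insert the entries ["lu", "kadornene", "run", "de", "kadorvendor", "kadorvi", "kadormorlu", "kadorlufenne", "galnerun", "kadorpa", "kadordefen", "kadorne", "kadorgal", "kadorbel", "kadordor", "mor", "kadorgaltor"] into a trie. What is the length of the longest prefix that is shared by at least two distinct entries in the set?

Look for the deepest trie node that still has at least two words in its subtree.
"kadorgal" and "kadorgaltor" agree on "kadorgal" (8 characters) before diverging; nothing deeper is shared.
Longest shared-prefix length: 8

8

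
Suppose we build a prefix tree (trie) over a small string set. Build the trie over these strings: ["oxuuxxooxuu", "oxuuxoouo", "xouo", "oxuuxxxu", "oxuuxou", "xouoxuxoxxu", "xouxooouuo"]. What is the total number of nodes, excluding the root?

36

Trie structure (* marks end of a word):
(root)
├─ o
│  └─ x
│     └─ u
│        └─ u
│           └─ x
│              ├─ o
│              │  ├─ o
│              │  │  └─ u
│              │  │     └─ o *
│              │  └─ u *
│              └─ x
│                 ├─ o
│                 │  └─ o
│                 │     └─ x
│                 │        └─ u
│                 │           └─ u *
│                 └─ x
│                    └─ u *
└─ x
   └─ o
      └─ u
         ├─ o *
         │  └─ x
         │     └─ u
         │        └─ x
         │           └─ o
         │              └─ x
         │                 └─ x
         │                    └─ u *
         └─ x
            └─ o
               └─ o
                  └─ o
                     └─ u
                        └─ u
                           └─ o *
Counting every labelled node above: 36.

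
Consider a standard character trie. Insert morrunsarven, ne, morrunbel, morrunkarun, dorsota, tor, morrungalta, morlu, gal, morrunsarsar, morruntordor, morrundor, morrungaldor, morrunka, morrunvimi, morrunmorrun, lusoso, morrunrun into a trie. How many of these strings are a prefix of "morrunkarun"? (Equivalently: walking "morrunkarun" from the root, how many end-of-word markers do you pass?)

2

Walk "morrunkarun" from the root; an end-of-word marker is hit whenever a stored word is a prefix of "morrunkarun".
Prefixes of the query that are stored words: "morrunka", "morrunkarun"
Count: 2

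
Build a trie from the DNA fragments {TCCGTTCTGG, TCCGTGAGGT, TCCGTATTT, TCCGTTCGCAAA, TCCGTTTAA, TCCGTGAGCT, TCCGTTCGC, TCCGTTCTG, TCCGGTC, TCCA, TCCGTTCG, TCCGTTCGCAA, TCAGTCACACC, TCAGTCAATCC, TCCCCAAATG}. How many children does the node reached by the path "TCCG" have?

2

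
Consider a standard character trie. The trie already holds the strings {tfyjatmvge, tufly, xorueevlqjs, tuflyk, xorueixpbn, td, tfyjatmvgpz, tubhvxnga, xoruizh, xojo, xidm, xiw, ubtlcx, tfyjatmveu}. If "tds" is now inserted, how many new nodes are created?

1

"td" is already a path in the trie; the remaining "s" must be added.
Each of the 1 remaining characters creates one node.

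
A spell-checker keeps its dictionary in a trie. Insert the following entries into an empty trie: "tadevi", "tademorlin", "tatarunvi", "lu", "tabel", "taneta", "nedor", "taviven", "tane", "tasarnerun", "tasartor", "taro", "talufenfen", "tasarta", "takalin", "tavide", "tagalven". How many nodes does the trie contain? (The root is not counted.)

Count nodes per top-level branch (shared prefixes stored once):
  'l'-branch (lu): 2 nodes
  'n'-branch (nedor): 5 nodes
  't'-branch (tabel, tademorlin, tadevi, tagalven, takalin, talufenfen, tane, taneta, taro, tasarnerun, tasarta, tasartor, tatarunvi, tavide, taviven): 66 nodes
Sum: 73

73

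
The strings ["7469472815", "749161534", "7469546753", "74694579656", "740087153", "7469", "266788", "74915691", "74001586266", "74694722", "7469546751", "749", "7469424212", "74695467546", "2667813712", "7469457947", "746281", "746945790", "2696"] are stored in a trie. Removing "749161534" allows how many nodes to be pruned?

After clearing the end-marker at "749161534", prune upward until reaching a node still needed by another word.
The suffix "61534" (5 nodes) is used only by "749161534"; the node for "7491" still has the child "5", so pruning stops there.
Nodes removed: 5

5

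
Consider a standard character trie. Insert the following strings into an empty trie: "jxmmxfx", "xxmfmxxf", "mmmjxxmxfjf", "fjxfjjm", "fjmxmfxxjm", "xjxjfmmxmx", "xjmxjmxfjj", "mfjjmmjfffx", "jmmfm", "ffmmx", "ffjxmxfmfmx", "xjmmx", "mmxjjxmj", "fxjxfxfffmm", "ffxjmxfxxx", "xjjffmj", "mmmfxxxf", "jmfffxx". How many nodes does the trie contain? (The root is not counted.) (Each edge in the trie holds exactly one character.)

126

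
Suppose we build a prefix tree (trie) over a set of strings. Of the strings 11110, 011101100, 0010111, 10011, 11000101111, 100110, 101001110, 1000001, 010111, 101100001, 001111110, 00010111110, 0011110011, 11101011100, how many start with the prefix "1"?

Filter for entries beginning with "1":
Matches: "1000001", "10011", "100110", "101001110", "101100001", "11000101111", "11101011100", "11110"
Count: 8

8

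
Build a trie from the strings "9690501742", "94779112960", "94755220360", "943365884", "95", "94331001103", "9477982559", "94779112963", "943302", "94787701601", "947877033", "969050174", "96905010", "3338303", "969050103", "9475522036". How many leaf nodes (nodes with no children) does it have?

13

A leaf is a node with no children — equivalently, the end of a word that is not a proper prefix of any other stored word.
Those words: "3338303", "943302", "94331001103", "943365884", "94755220360", "94779112960", "94779112963", "9477982559", "94787701601", "947877033", "95", "969050103", "9690501742"
Leaf count: 13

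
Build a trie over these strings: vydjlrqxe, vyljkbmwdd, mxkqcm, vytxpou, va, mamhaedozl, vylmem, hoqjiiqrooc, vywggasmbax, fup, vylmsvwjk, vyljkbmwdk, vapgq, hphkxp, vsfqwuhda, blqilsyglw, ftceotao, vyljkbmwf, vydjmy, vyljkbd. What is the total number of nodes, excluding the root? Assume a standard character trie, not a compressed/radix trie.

107

Insert word by word; a character creates a node only if that edge doesn't already exist:
  "vydjlrqxe" → 9 new (v, y, d, j, l, r, q, x, e)
  "vyljkbmwdd" → prefix "vy" already present; 8 new (l, j, k, b, m, w, d, d)
  "mxkqcm" → 6 new (m, x, k, q, c, m)
  "vytxpou" → prefix "vy" already present; 5 new (t, x, p, o, u)
  "va" → prefix "v" already present; 1 new (a)
  "mamhaedozl" → prefix "m" already present; 9 new (a, m, h, a, e, d, o, z, l)
  "vylmem" → prefix "vyl" already present; 3 new (m, e, m)
  "hoqjiiqrooc" → 11 new (h, o, q, j, i, i, q, r, o, o, c)
  "vywggasmbax" → prefix "vy" already present; 9 new (w, g, g, a, s, m, b, a, x)
  "fup" → 3 new (f, u, p)
  "vylmsvwjk" → prefix "vylm" already present; 5 new (s, v, w, j, k)
  "vyljkbmwdk" → prefix "vyljkbmwd" already present; 1 new (k)
  "vapgq" → prefix "va" already present; 3 new (p, g, q)
  "hphkxp" → prefix "h" already present; 5 new (p, h, k, x, p)
  "vsfqwuhda" → prefix "v" already present; 8 new (s, f, q, w, u, h, d, a)
  "blqilsyglw" → 10 new (b, l, q, i, l, s, y, g, l, w)
  "ftceotao" → prefix "f" already present; 7 new (t, c, e, o, t, a, o)
  "vyljkbmwf" → prefix "vyljkbmw" already present; 1 new (f)
  "vydjmy" → prefix "vydj" already present; 2 new (m, y)
  "vyljkbd" → prefix "vyljkb" already present; 1 new (d)
Total nodes = 9 + 8 + 6 + 5 + 1 + 9 + 3 + 11 + 9 + 3 + 5 + 1 + 3 + 5 + 8 + 10 + 7 + 1 + 2 + 1 = 107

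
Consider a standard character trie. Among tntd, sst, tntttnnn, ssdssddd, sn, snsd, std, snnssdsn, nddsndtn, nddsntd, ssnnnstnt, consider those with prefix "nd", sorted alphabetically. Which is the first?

Filter for "nd…" and sort: "nddsndtn", "nddsntd"
Position 1: nddsndtn

nddsndtn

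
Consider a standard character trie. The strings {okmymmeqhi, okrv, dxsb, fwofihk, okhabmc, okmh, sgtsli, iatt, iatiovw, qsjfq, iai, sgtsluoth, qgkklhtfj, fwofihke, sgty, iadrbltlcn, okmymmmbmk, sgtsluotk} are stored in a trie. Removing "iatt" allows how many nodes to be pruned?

1

A node on "iatt"'s path can go only if nothing else ends at it or branches off below it.
The suffix "t" (1 node) is used only by "iatt"; the node for "iat" still has the child "i", so pruning stops there.
Nodes removed: 1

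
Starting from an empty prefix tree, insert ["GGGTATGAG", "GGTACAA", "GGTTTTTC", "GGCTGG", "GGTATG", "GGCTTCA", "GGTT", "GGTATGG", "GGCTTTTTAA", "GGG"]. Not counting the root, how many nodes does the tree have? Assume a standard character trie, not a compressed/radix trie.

34

Trie structure (* marks end of a word):
(root)
└─ G
   └─ G
      ├─ C
      │  └─ T
      │     ├─ G
      │     │  └─ G *
      │     └─ T
      │        ├─ C
      │        │  └─ A *
      │        └─ T
      │           └─ T
      │              └─ T
      │                 └─ A
      │                    └─ A *
      ├─ G *
      │  └─ T
      │     └─ A
      │        └─ T
      │           └─ G
      │              └─ A
      │                 └─ G *
      └─ T
         ├─ A
         │  ├─ C
         │  │  └─ A
         │  │     └─ A *
         │  └─ T
         │     └─ G *
         │        └─ G *
         └─ T *
            └─ T
               └─ T
                  └─ T
                     └─ C *
Counting every labelled node above: 34.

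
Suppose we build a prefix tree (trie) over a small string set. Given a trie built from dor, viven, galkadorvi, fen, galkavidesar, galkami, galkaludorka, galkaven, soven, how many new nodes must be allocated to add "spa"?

2

The longest prefix of "spa" already in the trie is "s" (length 1).
New nodes needed: |"spa"| − 1 = 3 − 1 = 2.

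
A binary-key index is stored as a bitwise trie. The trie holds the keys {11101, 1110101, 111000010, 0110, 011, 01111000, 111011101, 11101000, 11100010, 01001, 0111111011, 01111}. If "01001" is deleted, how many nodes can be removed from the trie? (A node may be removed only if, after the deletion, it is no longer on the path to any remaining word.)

3

Walk "01001" from the leaf back toward the root, removing each node that no remaining word uses.
The suffix "001" (3 nodes) is used only by "01001"; the node for "01" still has the child "1", so pruning stops there.
Nodes removed: 3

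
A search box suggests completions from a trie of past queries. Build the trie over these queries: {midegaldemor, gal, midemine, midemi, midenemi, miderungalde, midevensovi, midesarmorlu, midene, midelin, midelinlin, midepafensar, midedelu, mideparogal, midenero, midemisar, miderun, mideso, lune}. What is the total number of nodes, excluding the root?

79

Count nodes per top-level branch (shared prefixes stored once):
  'g'-branch (gal): 3 nodes
  'l'-branch (lune): 4 nodes
  'm'-branch (midedelu, midegaldemor, midelin, midelinlin, midemi, midemine, midemisar, midene, midenemi, midenero, midepafensar, mideparogal, miderun, miderungalde, midesarmorlu, mideso, midevensovi): 72 nodes
Sum: 79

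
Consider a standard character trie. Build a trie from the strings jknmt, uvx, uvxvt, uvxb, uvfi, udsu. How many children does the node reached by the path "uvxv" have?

Walk "uvxv" from the root, arriving at one node.
Characters that immediately follow "uvxv" among the stored strings: {t}.
That node has 1 child edge.

1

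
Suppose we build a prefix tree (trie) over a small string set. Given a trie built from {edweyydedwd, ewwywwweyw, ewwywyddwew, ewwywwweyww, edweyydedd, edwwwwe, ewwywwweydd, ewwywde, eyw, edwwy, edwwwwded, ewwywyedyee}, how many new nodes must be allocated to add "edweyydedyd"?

"edweyyded" is already a path in the trie; the remaining "yd" must be added.
New nodes needed: |"edweyydedyd"| − 9 = 11 − 9 = 2.

2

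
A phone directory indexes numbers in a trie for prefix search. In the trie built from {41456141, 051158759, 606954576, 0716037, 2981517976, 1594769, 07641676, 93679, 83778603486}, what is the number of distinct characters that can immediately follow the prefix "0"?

2

Follow the path "0" to its node, then look at its outgoing edges.
Characters that immediately follow "0" among the stored strings: {5, 7}.
That node has 2 child edges.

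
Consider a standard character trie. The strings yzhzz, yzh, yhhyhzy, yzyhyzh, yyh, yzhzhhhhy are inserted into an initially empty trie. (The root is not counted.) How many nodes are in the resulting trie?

23

Trie structure (* marks end of a word):
(root)
└─ y
   ├─ h
   │  └─ h
   │     └─ y
   │        └─ h
   │           └─ z
   │              └─ y *
   ├─ y
   │  └─ h *
   └─ z
      ├─ h *
      │  └─ z
      │     ├─ h
      │     │  └─ h
      │     │     └─ h
      │     │        └─ h
      │     │           └─ y *
      │     └─ z *
      └─ y
         └─ h
            └─ y
               └─ z
                  └─ h *
Counting every labelled node above: 23.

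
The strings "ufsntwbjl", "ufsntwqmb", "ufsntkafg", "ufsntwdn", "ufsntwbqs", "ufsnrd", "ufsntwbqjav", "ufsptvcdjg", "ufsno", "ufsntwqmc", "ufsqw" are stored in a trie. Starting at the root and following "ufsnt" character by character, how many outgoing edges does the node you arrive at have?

2

Follow the path "ufsnt" to its node, then look at its outgoing edges.
Distinct next characters after "ufsnt": k, w.
That node has 2 child edges.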